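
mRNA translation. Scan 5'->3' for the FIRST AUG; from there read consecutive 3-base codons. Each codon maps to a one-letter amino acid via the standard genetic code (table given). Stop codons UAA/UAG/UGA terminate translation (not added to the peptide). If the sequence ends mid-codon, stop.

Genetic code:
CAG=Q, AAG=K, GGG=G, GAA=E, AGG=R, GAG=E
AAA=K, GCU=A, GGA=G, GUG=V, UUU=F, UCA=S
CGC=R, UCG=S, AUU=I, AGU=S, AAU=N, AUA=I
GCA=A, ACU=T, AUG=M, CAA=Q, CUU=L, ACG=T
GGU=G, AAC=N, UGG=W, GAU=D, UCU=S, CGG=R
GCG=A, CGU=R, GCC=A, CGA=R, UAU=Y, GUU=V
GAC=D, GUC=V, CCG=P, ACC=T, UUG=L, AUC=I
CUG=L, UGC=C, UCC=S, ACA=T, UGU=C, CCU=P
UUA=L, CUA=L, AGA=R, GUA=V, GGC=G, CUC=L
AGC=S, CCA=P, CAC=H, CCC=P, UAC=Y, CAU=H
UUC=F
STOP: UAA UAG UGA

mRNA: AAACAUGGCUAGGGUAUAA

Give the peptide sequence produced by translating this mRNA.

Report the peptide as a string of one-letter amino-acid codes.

Answer: MARV

Derivation:
start AUG at pos 4
pos 4: AUG -> M; peptide=M
pos 7: GCU -> A; peptide=MA
pos 10: AGG -> R; peptide=MAR
pos 13: GUA -> V; peptide=MARV
pos 16: UAA -> STOP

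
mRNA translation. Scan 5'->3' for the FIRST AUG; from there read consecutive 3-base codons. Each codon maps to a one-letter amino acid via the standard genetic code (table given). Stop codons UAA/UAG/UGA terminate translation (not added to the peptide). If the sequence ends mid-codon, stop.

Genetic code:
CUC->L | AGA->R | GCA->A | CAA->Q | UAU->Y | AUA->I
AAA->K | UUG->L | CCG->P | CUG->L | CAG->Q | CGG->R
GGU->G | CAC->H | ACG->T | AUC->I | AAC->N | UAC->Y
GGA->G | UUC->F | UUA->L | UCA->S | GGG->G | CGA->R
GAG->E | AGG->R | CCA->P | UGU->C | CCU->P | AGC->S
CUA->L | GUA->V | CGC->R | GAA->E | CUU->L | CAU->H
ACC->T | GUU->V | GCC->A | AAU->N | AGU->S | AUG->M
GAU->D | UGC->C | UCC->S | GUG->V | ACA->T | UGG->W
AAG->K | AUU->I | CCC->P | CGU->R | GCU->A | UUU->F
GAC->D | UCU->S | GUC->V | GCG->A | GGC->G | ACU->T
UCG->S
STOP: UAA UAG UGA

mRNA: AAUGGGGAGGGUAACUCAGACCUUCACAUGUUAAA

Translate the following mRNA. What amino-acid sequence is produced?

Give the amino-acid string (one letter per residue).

start AUG at pos 1
pos 1: AUG -> M; peptide=M
pos 4: GGG -> G; peptide=MG
pos 7: AGG -> R; peptide=MGR
pos 10: GUA -> V; peptide=MGRV
pos 13: ACU -> T; peptide=MGRVT
pos 16: CAG -> Q; peptide=MGRVTQ
pos 19: ACC -> T; peptide=MGRVTQT
pos 22: UUC -> F; peptide=MGRVTQTF
pos 25: ACA -> T; peptide=MGRVTQTFT
pos 28: UGU -> C; peptide=MGRVTQTFTC
pos 31: UAA -> STOP

Answer: MGRVTQTFTC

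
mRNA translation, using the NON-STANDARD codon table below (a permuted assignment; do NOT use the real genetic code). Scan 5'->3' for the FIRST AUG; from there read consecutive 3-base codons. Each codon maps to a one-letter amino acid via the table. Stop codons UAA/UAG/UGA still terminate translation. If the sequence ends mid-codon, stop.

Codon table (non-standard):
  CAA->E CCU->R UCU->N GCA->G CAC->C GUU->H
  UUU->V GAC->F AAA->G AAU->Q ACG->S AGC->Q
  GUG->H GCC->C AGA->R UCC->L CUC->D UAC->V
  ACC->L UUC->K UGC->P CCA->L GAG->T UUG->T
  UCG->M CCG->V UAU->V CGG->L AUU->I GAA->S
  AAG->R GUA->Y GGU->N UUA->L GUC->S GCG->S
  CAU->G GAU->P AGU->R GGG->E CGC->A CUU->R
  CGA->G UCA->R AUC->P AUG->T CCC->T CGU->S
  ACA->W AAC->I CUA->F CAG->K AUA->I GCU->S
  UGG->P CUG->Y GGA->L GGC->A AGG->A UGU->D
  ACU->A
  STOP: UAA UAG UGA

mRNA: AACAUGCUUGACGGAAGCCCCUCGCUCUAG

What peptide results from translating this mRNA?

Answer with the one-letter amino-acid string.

start AUG at pos 3
pos 3: AUG -> T; peptide=T
pos 6: CUU -> R; peptide=TR
pos 9: GAC -> F; peptide=TRF
pos 12: GGA -> L; peptide=TRFL
pos 15: AGC -> Q; peptide=TRFLQ
pos 18: CCC -> T; peptide=TRFLQT
pos 21: UCG -> M; peptide=TRFLQTM
pos 24: CUC -> D; peptide=TRFLQTMD
pos 27: UAG -> STOP

Answer: TRFLQTMD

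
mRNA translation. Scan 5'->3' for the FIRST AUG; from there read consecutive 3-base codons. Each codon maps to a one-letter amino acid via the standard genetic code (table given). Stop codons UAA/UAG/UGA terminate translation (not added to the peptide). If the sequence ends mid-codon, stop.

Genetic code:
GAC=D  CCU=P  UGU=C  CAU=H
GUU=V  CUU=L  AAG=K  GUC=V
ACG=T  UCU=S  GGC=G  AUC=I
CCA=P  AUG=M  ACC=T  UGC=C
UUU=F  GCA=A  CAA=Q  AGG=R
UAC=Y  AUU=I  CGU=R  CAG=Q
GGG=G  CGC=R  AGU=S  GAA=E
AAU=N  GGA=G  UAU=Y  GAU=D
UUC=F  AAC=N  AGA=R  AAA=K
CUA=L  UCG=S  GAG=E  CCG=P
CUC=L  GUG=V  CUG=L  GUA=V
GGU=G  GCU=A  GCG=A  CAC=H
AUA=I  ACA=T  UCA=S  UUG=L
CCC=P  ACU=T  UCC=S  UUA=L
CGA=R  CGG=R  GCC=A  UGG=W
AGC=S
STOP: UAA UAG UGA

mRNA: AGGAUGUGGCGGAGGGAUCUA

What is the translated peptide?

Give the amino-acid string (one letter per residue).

Answer: MWRRDL

Derivation:
start AUG at pos 3
pos 3: AUG -> M; peptide=M
pos 6: UGG -> W; peptide=MW
pos 9: CGG -> R; peptide=MWR
pos 12: AGG -> R; peptide=MWRR
pos 15: GAU -> D; peptide=MWRRD
pos 18: CUA -> L; peptide=MWRRDL
pos 21: only 0 nt remain (<3), stop (end of mRNA)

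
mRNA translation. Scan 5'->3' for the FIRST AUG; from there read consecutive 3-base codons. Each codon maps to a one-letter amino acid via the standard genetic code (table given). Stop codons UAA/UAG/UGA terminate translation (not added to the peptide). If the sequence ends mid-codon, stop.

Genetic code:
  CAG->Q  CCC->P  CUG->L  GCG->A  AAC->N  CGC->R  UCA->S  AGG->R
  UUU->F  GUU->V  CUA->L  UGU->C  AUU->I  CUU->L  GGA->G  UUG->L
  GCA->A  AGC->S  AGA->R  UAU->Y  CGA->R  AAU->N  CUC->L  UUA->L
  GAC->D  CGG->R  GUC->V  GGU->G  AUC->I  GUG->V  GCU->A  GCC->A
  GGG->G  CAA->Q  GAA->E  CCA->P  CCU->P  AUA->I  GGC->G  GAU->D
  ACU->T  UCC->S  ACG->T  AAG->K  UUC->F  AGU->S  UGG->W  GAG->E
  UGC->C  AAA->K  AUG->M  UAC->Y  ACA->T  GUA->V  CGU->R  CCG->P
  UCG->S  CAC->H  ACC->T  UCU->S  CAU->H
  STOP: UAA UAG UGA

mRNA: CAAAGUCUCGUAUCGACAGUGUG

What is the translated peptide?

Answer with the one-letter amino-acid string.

no AUG start codon found

Answer: (empty: no AUG start codon)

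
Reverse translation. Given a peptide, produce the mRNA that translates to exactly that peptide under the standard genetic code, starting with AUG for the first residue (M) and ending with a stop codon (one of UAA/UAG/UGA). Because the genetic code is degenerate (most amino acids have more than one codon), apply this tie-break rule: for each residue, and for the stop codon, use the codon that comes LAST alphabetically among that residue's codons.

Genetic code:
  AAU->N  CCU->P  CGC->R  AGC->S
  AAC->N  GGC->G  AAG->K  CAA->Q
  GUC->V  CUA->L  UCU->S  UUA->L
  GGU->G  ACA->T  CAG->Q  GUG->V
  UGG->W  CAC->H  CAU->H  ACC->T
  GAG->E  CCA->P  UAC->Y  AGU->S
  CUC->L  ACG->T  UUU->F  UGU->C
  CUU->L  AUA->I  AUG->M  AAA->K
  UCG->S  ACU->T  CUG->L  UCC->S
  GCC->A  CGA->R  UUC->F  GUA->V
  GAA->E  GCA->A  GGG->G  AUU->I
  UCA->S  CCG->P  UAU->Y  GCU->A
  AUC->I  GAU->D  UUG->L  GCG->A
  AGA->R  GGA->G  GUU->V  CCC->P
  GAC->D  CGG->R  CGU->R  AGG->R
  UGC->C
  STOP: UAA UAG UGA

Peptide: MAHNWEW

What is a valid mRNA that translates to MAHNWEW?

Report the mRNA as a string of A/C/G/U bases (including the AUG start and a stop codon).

residue 1: M -> AUG (start codon)
residue 2: A codons sorted = GCA,GCC,GCG,GCU -> pick last = GCU
residue 3: H codons sorted = CAC,CAU -> pick last = CAU
residue 4: N codons sorted = AAC,AAU -> pick last = AAU
residue 5: W -> UGG (only codon)
residue 6: E codons sorted = GAA,GAG -> pick last = GAG
residue 7: W -> UGG (only codon)
terminator: stop codons sorted = UAA,UAG,UGA -> pick last = UGA

Answer: mRNA: AUGGCUCAUAAUUGGGAGUGGUGA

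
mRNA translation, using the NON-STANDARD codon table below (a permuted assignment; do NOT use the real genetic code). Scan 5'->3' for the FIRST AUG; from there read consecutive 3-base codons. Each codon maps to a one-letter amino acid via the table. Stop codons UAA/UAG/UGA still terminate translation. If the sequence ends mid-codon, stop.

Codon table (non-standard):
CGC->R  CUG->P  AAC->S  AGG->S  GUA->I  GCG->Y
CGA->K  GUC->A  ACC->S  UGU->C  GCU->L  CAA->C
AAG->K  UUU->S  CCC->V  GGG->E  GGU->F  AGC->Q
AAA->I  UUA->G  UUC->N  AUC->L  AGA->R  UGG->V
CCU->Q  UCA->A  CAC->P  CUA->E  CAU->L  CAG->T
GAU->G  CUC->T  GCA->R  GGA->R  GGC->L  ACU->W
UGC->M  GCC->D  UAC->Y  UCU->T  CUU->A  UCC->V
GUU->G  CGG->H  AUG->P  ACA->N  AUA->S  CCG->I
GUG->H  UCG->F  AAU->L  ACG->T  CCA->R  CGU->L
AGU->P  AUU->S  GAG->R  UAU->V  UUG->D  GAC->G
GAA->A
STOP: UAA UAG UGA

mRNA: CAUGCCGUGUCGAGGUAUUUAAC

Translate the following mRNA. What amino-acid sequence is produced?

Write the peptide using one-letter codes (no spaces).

Answer: PICKFS

Derivation:
start AUG at pos 1
pos 1: AUG -> P; peptide=P
pos 4: CCG -> I; peptide=PI
pos 7: UGU -> C; peptide=PIC
pos 10: CGA -> K; peptide=PICK
pos 13: GGU -> F; peptide=PICKF
pos 16: AUU -> S; peptide=PICKFS
pos 19: UAA -> STOP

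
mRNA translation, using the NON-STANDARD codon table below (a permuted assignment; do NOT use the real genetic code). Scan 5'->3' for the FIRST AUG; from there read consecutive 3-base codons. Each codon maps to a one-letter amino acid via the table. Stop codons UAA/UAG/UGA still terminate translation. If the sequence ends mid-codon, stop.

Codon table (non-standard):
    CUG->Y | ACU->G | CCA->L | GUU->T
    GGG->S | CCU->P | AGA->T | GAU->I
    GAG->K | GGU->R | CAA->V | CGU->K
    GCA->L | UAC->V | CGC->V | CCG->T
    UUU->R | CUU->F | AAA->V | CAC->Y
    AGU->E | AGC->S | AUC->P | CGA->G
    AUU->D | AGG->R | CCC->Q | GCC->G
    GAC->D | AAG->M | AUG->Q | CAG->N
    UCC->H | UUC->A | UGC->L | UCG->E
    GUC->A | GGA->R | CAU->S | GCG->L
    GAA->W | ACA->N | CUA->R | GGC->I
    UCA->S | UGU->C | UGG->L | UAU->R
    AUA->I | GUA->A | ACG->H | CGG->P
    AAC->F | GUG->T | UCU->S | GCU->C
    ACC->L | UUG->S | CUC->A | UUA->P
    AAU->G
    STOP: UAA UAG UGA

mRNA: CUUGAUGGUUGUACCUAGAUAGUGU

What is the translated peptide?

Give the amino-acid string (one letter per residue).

Answer: QTAPT

Derivation:
start AUG at pos 4
pos 4: AUG -> Q; peptide=Q
pos 7: GUU -> T; peptide=QT
pos 10: GUA -> A; peptide=QTA
pos 13: CCU -> P; peptide=QTAP
pos 16: AGA -> T; peptide=QTAPT
pos 19: UAG -> STOP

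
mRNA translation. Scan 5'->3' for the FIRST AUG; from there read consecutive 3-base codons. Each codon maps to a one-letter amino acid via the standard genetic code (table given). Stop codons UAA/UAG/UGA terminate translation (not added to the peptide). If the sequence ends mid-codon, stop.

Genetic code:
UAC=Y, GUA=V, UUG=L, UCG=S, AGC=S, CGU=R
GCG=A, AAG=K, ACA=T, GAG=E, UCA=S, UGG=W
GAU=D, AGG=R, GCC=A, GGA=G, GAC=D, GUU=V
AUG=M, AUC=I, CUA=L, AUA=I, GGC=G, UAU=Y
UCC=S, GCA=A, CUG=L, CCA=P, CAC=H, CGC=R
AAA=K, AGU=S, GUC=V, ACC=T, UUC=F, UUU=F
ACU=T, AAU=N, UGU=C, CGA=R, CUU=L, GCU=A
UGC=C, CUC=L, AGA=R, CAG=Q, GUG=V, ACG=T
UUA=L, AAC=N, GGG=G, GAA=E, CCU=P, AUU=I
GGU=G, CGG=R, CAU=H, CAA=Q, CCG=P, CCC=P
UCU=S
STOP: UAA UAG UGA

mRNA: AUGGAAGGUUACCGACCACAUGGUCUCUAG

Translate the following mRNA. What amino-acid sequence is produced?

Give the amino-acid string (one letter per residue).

start AUG at pos 0
pos 0: AUG -> M; peptide=M
pos 3: GAA -> E; peptide=ME
pos 6: GGU -> G; peptide=MEG
pos 9: UAC -> Y; peptide=MEGY
pos 12: CGA -> R; peptide=MEGYR
pos 15: CCA -> P; peptide=MEGYRP
pos 18: CAU -> H; peptide=MEGYRPH
pos 21: GGU -> G; peptide=MEGYRPHG
pos 24: CUC -> L; peptide=MEGYRPHGL
pos 27: UAG -> STOP

Answer: MEGYRPHGL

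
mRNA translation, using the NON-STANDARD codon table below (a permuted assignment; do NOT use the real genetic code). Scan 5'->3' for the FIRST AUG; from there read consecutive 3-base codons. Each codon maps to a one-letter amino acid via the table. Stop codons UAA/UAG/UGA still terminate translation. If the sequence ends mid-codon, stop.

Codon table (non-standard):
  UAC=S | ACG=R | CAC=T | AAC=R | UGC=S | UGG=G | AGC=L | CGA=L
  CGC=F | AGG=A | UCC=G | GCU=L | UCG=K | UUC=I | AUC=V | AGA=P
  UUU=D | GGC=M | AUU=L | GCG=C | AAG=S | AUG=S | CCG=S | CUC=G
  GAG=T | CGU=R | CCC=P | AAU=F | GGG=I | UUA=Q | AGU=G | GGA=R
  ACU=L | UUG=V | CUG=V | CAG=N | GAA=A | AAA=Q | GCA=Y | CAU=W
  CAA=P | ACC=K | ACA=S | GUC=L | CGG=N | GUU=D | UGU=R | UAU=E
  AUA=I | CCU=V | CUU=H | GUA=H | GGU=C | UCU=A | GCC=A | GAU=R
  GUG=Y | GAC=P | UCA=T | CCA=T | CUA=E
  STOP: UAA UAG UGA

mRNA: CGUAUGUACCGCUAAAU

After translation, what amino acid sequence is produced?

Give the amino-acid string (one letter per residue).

Answer: SSF

Derivation:
start AUG at pos 3
pos 3: AUG -> S; peptide=S
pos 6: UAC -> S; peptide=SS
pos 9: CGC -> F; peptide=SSF
pos 12: UAA -> STOP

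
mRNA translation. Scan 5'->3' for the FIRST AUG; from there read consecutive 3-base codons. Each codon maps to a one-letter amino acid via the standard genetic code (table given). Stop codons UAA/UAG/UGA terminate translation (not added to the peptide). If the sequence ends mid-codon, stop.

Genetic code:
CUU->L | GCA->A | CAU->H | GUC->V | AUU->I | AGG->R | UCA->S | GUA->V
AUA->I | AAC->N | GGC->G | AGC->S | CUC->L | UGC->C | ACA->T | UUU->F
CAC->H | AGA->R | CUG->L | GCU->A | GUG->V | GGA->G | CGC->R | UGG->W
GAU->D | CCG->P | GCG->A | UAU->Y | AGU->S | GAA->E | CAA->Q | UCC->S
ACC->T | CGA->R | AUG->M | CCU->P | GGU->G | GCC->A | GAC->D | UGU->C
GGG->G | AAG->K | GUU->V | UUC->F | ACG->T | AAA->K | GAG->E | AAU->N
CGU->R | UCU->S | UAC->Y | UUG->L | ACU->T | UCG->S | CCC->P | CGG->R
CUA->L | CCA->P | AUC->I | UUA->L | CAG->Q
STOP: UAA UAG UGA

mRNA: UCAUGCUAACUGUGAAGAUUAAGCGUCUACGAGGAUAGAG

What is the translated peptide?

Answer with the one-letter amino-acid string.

start AUG at pos 2
pos 2: AUG -> M; peptide=M
pos 5: CUA -> L; peptide=ML
pos 8: ACU -> T; peptide=MLT
pos 11: GUG -> V; peptide=MLTV
pos 14: AAG -> K; peptide=MLTVK
pos 17: AUU -> I; peptide=MLTVKI
pos 20: AAG -> K; peptide=MLTVKIK
pos 23: CGU -> R; peptide=MLTVKIKR
pos 26: CUA -> L; peptide=MLTVKIKRL
pos 29: CGA -> R; peptide=MLTVKIKRLR
pos 32: GGA -> G; peptide=MLTVKIKRLRG
pos 35: UAG -> STOP

Answer: MLTVKIKRLRG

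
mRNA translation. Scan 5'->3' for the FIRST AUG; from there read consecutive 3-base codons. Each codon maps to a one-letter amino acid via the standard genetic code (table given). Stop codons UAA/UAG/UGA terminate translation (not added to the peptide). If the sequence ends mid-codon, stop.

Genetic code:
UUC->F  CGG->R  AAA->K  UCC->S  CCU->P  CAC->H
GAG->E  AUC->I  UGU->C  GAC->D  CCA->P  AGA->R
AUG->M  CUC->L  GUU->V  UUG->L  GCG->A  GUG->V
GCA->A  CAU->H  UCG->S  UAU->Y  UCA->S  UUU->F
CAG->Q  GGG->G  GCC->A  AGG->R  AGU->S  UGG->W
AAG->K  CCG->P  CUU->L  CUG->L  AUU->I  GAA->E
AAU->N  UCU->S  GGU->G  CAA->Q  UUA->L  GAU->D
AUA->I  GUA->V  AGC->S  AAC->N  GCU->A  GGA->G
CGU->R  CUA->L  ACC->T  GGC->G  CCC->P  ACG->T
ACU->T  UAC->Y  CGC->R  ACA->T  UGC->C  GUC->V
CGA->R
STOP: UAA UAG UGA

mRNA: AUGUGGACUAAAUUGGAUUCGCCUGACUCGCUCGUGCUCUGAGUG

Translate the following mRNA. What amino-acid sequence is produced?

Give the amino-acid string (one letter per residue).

Answer: MWTKLDSPDSLVL

Derivation:
start AUG at pos 0
pos 0: AUG -> M; peptide=M
pos 3: UGG -> W; peptide=MW
pos 6: ACU -> T; peptide=MWT
pos 9: AAA -> K; peptide=MWTK
pos 12: UUG -> L; peptide=MWTKL
pos 15: GAU -> D; peptide=MWTKLD
pos 18: UCG -> S; peptide=MWTKLDS
pos 21: CCU -> P; peptide=MWTKLDSP
pos 24: GAC -> D; peptide=MWTKLDSPD
pos 27: UCG -> S; peptide=MWTKLDSPDS
pos 30: CUC -> L; peptide=MWTKLDSPDSL
pos 33: GUG -> V; peptide=MWTKLDSPDSLV
pos 36: CUC -> L; peptide=MWTKLDSPDSLVL
pos 39: UGA -> STOP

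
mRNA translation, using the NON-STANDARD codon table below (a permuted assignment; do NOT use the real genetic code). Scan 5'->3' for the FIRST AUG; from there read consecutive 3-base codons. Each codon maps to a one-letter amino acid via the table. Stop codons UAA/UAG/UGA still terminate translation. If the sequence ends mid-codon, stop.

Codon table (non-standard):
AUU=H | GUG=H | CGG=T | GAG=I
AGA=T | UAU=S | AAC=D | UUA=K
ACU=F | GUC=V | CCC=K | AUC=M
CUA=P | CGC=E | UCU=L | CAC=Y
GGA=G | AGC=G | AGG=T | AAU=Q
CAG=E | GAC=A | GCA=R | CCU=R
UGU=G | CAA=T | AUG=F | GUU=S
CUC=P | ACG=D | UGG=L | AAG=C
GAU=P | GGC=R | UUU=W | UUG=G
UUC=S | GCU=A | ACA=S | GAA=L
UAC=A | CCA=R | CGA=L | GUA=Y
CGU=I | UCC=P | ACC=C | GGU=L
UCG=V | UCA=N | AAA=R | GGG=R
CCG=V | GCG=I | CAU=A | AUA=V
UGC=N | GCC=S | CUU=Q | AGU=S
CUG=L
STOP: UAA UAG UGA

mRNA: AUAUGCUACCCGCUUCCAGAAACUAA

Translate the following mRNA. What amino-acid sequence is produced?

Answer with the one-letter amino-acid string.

Answer: FPKAPTD

Derivation:
start AUG at pos 2
pos 2: AUG -> F; peptide=F
pos 5: CUA -> P; peptide=FP
pos 8: CCC -> K; peptide=FPK
pos 11: GCU -> A; peptide=FPKA
pos 14: UCC -> P; peptide=FPKAP
pos 17: AGA -> T; peptide=FPKAPT
pos 20: AAC -> D; peptide=FPKAPTD
pos 23: UAA -> STOP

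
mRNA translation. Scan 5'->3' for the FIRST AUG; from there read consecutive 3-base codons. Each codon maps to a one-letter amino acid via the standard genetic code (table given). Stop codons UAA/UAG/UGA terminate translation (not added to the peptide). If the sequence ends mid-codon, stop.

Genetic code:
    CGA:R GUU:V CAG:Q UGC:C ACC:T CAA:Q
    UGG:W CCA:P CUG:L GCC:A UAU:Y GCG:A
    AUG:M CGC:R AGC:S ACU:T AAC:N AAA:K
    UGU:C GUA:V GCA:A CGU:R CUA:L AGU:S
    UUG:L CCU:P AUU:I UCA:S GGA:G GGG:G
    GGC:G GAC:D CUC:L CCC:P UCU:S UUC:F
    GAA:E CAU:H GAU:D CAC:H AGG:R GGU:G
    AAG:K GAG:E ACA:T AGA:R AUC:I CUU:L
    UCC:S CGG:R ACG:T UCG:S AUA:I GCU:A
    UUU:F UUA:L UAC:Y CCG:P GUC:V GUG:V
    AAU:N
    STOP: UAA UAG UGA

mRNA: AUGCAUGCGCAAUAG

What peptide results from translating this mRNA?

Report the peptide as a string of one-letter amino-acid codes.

start AUG at pos 0
pos 0: AUG -> M; peptide=M
pos 3: CAU -> H; peptide=MH
pos 6: GCG -> A; peptide=MHA
pos 9: CAA -> Q; peptide=MHAQ
pos 12: UAG -> STOP

Answer: MHAQ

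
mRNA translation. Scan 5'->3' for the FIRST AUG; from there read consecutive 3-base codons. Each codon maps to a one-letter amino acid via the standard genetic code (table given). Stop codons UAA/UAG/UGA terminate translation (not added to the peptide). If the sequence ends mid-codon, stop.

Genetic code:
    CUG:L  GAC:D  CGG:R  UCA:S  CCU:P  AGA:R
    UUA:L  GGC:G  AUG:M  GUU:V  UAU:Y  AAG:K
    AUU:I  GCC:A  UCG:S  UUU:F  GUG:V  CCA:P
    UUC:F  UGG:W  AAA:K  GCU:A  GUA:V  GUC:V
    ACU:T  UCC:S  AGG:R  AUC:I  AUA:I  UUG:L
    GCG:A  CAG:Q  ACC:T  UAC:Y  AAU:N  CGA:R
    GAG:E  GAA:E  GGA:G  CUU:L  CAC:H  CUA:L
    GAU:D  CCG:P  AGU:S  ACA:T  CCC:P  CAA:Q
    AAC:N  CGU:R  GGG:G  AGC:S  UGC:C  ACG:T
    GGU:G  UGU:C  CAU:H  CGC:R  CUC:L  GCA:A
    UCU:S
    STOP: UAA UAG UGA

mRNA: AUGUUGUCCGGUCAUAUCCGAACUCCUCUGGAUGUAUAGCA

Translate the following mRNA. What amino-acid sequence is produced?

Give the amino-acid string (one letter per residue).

Answer: MLSGHIRTPLDV

Derivation:
start AUG at pos 0
pos 0: AUG -> M; peptide=M
pos 3: UUG -> L; peptide=ML
pos 6: UCC -> S; peptide=MLS
pos 9: GGU -> G; peptide=MLSG
pos 12: CAU -> H; peptide=MLSGH
pos 15: AUC -> I; peptide=MLSGHI
pos 18: CGA -> R; peptide=MLSGHIR
pos 21: ACU -> T; peptide=MLSGHIRT
pos 24: CCU -> P; peptide=MLSGHIRTP
pos 27: CUG -> L; peptide=MLSGHIRTPL
pos 30: GAU -> D; peptide=MLSGHIRTPLD
pos 33: GUA -> V; peptide=MLSGHIRTPLDV
pos 36: UAG -> STOP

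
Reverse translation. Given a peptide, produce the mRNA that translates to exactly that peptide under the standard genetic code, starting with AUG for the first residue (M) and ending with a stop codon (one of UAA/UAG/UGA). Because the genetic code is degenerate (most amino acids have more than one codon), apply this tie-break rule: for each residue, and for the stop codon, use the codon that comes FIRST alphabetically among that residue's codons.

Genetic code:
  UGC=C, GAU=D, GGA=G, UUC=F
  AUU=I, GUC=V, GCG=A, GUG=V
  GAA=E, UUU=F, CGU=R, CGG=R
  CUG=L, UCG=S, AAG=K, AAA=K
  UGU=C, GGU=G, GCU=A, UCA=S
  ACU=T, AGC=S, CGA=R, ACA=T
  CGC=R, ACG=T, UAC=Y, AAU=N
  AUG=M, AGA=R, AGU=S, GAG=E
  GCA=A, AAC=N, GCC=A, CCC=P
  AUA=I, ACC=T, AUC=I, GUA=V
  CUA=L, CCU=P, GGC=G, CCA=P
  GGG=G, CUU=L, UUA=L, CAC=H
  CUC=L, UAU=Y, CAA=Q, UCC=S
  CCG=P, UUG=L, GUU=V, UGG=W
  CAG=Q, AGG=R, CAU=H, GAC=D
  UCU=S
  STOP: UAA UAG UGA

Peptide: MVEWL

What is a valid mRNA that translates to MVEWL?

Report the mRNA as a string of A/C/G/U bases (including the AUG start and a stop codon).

Answer: mRNA: AUGGUAGAAUGGCUAUAA

Derivation:
residue 1: M -> AUG (start codon)
residue 2: V codons sorted = GUA,GUC,GUG,GUU -> pick first = GUA
residue 3: E codons sorted = GAA,GAG -> pick first = GAA
residue 4: W -> UGG (only codon)
residue 5: L codons sorted = CUA,CUC,CUG,CUU,UUA,UUG -> pick first = CUA
terminator: stop codons sorted = UAA,UAG,UGA -> pick first = UAA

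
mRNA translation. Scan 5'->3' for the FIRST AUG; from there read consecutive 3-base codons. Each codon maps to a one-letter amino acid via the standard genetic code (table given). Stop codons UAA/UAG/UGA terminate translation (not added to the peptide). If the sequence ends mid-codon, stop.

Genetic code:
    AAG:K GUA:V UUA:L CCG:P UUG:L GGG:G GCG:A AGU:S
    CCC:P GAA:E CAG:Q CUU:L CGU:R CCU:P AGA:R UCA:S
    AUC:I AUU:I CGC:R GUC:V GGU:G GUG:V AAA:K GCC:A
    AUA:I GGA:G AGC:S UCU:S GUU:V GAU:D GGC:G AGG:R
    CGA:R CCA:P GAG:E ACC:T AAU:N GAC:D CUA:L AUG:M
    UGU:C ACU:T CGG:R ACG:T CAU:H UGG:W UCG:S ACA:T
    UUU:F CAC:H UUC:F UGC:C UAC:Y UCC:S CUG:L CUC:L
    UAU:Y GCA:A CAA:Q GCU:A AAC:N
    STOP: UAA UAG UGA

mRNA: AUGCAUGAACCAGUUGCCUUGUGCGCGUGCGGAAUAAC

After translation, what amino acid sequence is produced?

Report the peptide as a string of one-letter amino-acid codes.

Answer: MHEPVALCACGI

Derivation:
start AUG at pos 0
pos 0: AUG -> M; peptide=M
pos 3: CAU -> H; peptide=MH
pos 6: GAA -> E; peptide=MHE
pos 9: CCA -> P; peptide=MHEP
pos 12: GUU -> V; peptide=MHEPV
pos 15: GCC -> A; peptide=MHEPVA
pos 18: UUG -> L; peptide=MHEPVAL
pos 21: UGC -> C; peptide=MHEPVALC
pos 24: GCG -> A; peptide=MHEPVALCA
pos 27: UGC -> C; peptide=MHEPVALCAC
pos 30: GGA -> G; peptide=MHEPVALCACG
pos 33: AUA -> I; peptide=MHEPVALCACGI
pos 36: only 2 nt remain (<3), stop (end of mRNA)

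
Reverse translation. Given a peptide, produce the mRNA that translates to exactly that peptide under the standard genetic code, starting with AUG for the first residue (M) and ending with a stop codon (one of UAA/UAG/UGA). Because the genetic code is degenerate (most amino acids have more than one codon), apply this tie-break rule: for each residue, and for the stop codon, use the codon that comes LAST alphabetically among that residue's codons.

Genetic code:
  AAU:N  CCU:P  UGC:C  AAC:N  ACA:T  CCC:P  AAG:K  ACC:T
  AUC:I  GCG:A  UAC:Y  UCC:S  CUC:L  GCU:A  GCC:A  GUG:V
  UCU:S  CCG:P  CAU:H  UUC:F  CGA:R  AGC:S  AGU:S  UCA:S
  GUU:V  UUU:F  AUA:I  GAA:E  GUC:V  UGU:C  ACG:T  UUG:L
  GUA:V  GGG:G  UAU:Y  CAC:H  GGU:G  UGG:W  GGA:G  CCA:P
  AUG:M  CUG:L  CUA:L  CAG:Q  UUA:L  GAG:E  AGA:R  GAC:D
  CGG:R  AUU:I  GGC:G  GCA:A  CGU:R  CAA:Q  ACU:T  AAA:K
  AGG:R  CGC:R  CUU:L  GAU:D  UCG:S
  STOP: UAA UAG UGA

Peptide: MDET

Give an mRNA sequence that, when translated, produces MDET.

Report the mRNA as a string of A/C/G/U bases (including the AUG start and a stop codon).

Answer: mRNA: AUGGAUGAGACUUGA

Derivation:
residue 1: M -> AUG (start codon)
residue 2: D codons sorted = GAC,GAU -> pick last = GAU
residue 3: E codons sorted = GAA,GAG -> pick last = GAG
residue 4: T codons sorted = ACA,ACC,ACG,ACU -> pick last = ACU
terminator: stop codons sorted = UAA,UAG,UGA -> pick last = UGA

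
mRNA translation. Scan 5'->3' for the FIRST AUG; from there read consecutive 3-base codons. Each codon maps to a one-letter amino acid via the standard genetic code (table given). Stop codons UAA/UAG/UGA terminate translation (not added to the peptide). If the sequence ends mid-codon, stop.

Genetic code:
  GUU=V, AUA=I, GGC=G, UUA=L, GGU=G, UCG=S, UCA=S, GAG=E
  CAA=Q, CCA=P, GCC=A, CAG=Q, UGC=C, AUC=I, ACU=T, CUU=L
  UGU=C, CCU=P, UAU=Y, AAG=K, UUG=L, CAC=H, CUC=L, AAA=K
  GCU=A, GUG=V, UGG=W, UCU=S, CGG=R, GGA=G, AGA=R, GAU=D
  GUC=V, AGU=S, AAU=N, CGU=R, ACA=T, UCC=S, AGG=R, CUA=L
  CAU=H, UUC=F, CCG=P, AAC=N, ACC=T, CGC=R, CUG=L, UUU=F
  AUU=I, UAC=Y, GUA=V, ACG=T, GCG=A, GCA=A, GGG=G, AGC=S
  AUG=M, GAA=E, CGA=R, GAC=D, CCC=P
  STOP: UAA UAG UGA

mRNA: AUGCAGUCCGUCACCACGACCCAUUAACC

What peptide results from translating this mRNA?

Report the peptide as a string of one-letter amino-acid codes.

start AUG at pos 0
pos 0: AUG -> M; peptide=M
pos 3: CAG -> Q; peptide=MQ
pos 6: UCC -> S; peptide=MQS
pos 9: GUC -> V; peptide=MQSV
pos 12: ACC -> T; peptide=MQSVT
pos 15: ACG -> T; peptide=MQSVTT
pos 18: ACC -> T; peptide=MQSVTTT
pos 21: CAU -> H; peptide=MQSVTTTH
pos 24: UAA -> STOP

Answer: MQSVTTTH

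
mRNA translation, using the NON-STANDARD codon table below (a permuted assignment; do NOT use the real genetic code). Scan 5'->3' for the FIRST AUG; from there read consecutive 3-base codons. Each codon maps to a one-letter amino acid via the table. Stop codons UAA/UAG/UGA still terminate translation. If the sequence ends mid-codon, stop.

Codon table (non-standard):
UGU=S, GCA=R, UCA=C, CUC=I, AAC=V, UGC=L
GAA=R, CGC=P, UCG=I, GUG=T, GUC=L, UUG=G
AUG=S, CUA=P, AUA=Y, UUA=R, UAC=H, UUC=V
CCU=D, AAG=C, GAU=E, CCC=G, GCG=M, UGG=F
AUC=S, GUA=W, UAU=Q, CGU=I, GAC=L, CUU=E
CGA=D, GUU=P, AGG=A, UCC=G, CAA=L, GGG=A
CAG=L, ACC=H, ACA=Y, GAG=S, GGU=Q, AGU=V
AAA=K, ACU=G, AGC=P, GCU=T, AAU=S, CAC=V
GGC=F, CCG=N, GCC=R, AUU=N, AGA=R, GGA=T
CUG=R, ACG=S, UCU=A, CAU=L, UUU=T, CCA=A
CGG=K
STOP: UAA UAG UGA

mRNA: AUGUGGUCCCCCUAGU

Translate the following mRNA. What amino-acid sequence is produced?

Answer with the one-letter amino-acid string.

start AUG at pos 0
pos 0: AUG -> S; peptide=S
pos 3: UGG -> F; peptide=SF
pos 6: UCC -> G; peptide=SFG
pos 9: CCC -> G; peptide=SFGG
pos 12: UAG -> STOP

Answer: SFGG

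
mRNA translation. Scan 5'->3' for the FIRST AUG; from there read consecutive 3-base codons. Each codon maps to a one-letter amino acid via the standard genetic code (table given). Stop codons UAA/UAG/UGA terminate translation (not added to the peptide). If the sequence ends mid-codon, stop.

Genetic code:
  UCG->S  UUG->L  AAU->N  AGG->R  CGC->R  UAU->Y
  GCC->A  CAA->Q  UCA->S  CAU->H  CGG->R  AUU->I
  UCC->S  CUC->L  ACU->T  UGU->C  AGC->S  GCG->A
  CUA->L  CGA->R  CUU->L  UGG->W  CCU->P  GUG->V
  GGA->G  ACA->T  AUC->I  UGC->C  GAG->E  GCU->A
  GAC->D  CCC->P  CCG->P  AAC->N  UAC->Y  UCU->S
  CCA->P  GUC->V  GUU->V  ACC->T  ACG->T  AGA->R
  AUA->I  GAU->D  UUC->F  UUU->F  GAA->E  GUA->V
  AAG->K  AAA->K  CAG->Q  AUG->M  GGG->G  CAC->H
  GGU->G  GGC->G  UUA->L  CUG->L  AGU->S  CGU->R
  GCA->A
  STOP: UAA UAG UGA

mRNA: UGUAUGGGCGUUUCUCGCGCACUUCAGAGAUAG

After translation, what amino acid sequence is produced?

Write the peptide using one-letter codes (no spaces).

Answer: MGVSRALQR

Derivation:
start AUG at pos 3
pos 3: AUG -> M; peptide=M
pos 6: GGC -> G; peptide=MG
pos 9: GUU -> V; peptide=MGV
pos 12: UCU -> S; peptide=MGVS
pos 15: CGC -> R; peptide=MGVSR
pos 18: GCA -> A; peptide=MGVSRA
pos 21: CUU -> L; peptide=MGVSRAL
pos 24: CAG -> Q; peptide=MGVSRALQ
pos 27: AGA -> R; peptide=MGVSRALQR
pos 30: UAG -> STOP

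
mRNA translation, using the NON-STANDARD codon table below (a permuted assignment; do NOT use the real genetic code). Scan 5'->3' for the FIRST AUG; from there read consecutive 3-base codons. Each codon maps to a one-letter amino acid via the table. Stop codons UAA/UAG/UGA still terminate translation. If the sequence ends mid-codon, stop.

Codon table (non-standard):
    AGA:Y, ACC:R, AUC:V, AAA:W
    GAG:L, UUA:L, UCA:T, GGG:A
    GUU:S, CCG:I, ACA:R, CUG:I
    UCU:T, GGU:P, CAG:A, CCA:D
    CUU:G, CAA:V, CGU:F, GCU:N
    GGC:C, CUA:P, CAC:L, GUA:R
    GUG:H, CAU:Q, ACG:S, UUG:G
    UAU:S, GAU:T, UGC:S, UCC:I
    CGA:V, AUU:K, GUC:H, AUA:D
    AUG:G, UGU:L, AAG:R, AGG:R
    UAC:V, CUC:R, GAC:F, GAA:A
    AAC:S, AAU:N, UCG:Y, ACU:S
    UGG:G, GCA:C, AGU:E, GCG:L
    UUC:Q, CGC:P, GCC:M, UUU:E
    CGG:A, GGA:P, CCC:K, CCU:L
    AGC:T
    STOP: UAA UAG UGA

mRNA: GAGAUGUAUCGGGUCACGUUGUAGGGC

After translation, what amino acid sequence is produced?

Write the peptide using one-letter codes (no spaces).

start AUG at pos 3
pos 3: AUG -> G; peptide=G
pos 6: UAU -> S; peptide=GS
pos 9: CGG -> A; peptide=GSA
pos 12: GUC -> H; peptide=GSAH
pos 15: ACG -> S; peptide=GSAHS
pos 18: UUG -> G; peptide=GSAHSG
pos 21: UAG -> STOP

Answer: GSAHSG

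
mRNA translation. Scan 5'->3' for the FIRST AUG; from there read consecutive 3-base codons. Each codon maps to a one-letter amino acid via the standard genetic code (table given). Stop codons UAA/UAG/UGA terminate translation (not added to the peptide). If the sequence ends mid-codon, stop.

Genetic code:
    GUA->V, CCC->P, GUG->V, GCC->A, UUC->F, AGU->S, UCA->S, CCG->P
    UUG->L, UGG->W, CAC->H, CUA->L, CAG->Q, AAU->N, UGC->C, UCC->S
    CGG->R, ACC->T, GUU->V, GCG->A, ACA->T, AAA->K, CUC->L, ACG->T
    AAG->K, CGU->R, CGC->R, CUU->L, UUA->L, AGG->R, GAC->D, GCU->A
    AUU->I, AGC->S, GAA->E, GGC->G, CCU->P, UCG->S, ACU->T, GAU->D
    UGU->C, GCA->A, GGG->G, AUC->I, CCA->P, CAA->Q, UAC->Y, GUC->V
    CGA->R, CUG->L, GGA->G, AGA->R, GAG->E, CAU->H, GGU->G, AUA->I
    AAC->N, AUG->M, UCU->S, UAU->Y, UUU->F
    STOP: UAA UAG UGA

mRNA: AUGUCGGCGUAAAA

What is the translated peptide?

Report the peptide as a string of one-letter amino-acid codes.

start AUG at pos 0
pos 0: AUG -> M; peptide=M
pos 3: UCG -> S; peptide=MS
pos 6: GCG -> A; peptide=MSA
pos 9: UAA -> STOP

Answer: MSA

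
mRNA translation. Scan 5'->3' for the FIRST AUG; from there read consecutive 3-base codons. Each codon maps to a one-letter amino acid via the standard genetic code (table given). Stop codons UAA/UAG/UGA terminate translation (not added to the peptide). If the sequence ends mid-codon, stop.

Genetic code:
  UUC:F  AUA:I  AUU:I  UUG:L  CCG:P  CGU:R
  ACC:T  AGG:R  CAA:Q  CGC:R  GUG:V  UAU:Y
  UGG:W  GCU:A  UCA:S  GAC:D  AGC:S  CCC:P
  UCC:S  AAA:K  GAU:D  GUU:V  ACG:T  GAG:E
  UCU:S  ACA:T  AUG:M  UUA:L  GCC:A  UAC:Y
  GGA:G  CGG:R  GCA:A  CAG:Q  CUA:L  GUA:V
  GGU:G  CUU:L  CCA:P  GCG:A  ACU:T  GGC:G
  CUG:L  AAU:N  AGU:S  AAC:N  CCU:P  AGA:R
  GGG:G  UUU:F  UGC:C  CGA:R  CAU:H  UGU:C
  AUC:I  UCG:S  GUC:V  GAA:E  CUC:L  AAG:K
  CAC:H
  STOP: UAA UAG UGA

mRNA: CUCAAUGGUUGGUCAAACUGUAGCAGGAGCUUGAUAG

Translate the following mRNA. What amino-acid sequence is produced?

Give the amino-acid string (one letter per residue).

Answer: MVGQTVAGA

Derivation:
start AUG at pos 4
pos 4: AUG -> M; peptide=M
pos 7: GUU -> V; peptide=MV
pos 10: GGU -> G; peptide=MVG
pos 13: CAA -> Q; peptide=MVGQ
pos 16: ACU -> T; peptide=MVGQT
pos 19: GUA -> V; peptide=MVGQTV
pos 22: GCA -> A; peptide=MVGQTVA
pos 25: GGA -> G; peptide=MVGQTVAG
pos 28: GCU -> A; peptide=MVGQTVAGA
pos 31: UGA -> STOP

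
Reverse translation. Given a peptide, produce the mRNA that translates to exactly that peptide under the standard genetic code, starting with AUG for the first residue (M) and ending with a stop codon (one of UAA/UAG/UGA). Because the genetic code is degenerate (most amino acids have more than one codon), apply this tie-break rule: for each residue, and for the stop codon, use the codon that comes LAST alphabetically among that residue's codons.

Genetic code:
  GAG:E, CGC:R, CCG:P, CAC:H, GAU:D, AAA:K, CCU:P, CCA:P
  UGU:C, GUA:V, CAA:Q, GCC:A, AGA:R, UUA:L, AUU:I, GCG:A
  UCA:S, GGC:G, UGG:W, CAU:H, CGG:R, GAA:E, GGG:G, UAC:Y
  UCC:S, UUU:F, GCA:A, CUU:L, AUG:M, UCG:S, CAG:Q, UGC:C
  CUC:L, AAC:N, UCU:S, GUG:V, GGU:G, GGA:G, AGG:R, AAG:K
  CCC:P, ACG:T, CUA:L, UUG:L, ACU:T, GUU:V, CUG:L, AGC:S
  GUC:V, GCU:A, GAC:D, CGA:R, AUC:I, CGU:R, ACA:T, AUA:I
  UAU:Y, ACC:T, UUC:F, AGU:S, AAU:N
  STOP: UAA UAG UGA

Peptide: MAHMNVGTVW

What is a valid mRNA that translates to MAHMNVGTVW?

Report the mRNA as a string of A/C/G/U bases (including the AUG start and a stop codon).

residue 1: M -> AUG (start codon)
residue 2: A codons sorted = GCA,GCC,GCG,GCU -> pick last = GCU
residue 3: H codons sorted = CAC,CAU -> pick last = CAU
residue 4: M -> AUG (only codon)
residue 5: N codons sorted = AAC,AAU -> pick last = AAU
residue 6: V codons sorted = GUA,GUC,GUG,GUU -> pick last = GUU
residue 7: G codons sorted = GGA,GGC,GGG,GGU -> pick last = GGU
residue 8: T codons sorted = ACA,ACC,ACG,ACU -> pick last = ACU
residue 9: V codons sorted = GUA,GUC,GUG,GUU -> pick last = GUU
residue 10: W -> UGG (only codon)
terminator: stop codons sorted = UAA,UAG,UGA -> pick last = UGA

Answer: mRNA: AUGGCUCAUAUGAAUGUUGGUACUGUUUGGUGA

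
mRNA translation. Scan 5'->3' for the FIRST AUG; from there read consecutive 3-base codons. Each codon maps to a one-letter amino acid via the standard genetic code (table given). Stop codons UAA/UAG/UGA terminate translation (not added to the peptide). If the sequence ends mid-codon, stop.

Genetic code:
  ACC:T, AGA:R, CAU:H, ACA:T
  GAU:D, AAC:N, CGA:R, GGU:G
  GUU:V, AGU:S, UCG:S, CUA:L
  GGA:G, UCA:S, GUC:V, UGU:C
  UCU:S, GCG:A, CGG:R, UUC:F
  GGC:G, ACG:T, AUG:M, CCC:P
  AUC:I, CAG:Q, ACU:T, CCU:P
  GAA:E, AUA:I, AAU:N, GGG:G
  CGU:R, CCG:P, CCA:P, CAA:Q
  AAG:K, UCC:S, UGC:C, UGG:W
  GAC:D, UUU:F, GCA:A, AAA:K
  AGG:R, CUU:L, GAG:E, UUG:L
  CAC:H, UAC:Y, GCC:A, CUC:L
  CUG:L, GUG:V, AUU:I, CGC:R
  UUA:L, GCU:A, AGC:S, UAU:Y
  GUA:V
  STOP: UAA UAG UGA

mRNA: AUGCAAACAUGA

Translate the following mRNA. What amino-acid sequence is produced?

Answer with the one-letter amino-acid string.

Answer: MQT

Derivation:
start AUG at pos 0
pos 0: AUG -> M; peptide=M
pos 3: CAA -> Q; peptide=MQ
pos 6: ACA -> T; peptide=MQT
pos 9: UGA -> STOP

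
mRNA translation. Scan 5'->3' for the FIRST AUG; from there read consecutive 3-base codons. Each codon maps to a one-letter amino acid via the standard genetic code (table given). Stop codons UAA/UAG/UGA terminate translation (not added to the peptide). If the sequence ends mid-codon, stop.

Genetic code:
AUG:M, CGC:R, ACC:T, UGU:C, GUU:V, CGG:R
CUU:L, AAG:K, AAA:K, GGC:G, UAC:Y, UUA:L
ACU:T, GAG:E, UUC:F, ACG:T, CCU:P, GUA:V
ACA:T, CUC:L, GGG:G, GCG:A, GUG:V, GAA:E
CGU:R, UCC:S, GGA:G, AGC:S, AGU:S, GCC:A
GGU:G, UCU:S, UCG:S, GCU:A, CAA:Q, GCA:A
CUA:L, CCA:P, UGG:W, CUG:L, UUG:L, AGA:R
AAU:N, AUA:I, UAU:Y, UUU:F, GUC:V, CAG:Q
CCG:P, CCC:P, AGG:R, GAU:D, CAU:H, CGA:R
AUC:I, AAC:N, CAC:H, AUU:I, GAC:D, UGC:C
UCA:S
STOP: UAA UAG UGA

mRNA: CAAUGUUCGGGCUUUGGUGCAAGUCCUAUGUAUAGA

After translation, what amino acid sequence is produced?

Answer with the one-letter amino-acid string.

Answer: MFGLWCKSYV

Derivation:
start AUG at pos 2
pos 2: AUG -> M; peptide=M
pos 5: UUC -> F; peptide=MF
pos 8: GGG -> G; peptide=MFG
pos 11: CUU -> L; peptide=MFGL
pos 14: UGG -> W; peptide=MFGLW
pos 17: UGC -> C; peptide=MFGLWC
pos 20: AAG -> K; peptide=MFGLWCK
pos 23: UCC -> S; peptide=MFGLWCKS
pos 26: UAU -> Y; peptide=MFGLWCKSY
pos 29: GUA -> V; peptide=MFGLWCKSYV
pos 32: UAG -> STOP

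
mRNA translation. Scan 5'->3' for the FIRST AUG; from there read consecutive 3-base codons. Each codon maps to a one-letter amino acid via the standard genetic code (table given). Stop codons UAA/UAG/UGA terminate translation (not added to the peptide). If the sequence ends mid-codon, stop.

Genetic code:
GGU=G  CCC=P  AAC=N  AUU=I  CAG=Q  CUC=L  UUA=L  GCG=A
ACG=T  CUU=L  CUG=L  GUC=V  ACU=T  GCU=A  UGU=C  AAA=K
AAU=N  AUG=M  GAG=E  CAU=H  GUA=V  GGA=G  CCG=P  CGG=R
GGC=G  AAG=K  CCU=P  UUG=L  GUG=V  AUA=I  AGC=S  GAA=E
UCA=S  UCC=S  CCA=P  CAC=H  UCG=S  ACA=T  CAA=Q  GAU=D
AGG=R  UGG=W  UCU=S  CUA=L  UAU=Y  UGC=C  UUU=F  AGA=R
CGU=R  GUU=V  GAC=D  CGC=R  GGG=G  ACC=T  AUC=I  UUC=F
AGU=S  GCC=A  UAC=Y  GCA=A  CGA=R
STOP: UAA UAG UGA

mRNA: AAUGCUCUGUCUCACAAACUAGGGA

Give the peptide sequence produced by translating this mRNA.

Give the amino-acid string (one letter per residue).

Answer: MLCLTN

Derivation:
start AUG at pos 1
pos 1: AUG -> M; peptide=M
pos 4: CUC -> L; peptide=ML
pos 7: UGU -> C; peptide=MLC
pos 10: CUC -> L; peptide=MLCL
pos 13: ACA -> T; peptide=MLCLT
pos 16: AAC -> N; peptide=MLCLTN
pos 19: UAG -> STOP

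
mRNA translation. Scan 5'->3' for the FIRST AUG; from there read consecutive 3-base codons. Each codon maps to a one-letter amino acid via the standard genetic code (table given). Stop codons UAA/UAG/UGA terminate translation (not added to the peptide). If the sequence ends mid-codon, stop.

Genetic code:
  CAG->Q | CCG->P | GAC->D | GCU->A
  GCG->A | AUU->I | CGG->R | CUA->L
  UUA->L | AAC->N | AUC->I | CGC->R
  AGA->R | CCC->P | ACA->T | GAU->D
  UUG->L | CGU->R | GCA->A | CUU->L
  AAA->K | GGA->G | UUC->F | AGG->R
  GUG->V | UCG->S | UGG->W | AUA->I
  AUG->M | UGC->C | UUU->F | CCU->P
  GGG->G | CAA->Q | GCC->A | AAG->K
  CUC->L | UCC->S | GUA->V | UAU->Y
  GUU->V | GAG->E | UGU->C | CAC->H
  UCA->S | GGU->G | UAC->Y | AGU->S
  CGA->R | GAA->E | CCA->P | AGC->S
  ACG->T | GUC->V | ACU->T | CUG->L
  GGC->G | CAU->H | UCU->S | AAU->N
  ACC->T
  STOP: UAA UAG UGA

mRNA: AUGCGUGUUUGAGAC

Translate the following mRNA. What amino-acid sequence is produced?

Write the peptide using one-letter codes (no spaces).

start AUG at pos 0
pos 0: AUG -> M; peptide=M
pos 3: CGU -> R; peptide=MR
pos 6: GUU -> V; peptide=MRV
pos 9: UGA -> STOP

Answer: MRV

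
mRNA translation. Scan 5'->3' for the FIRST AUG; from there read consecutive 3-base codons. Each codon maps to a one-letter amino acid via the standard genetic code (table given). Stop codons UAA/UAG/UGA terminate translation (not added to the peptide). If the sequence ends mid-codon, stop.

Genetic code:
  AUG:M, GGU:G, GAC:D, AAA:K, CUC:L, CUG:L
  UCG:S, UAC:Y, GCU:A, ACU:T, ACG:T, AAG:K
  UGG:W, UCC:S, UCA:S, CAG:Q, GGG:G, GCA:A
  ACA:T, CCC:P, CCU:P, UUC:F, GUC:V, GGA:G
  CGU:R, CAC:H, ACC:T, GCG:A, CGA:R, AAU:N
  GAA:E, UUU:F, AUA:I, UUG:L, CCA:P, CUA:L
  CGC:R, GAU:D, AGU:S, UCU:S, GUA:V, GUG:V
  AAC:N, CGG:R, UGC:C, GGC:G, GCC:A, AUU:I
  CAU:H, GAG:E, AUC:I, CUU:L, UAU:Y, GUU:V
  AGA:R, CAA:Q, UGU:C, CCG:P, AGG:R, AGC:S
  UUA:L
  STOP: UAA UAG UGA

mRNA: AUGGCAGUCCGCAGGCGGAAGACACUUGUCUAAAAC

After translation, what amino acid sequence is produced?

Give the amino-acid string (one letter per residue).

Answer: MAVRRRKTLV

Derivation:
start AUG at pos 0
pos 0: AUG -> M; peptide=M
pos 3: GCA -> A; peptide=MA
pos 6: GUC -> V; peptide=MAV
pos 9: CGC -> R; peptide=MAVR
pos 12: AGG -> R; peptide=MAVRR
pos 15: CGG -> R; peptide=MAVRRR
pos 18: AAG -> K; peptide=MAVRRRK
pos 21: ACA -> T; peptide=MAVRRRKT
pos 24: CUU -> L; peptide=MAVRRRKTL
pos 27: GUC -> V; peptide=MAVRRRKTLV
pos 30: UAA -> STOP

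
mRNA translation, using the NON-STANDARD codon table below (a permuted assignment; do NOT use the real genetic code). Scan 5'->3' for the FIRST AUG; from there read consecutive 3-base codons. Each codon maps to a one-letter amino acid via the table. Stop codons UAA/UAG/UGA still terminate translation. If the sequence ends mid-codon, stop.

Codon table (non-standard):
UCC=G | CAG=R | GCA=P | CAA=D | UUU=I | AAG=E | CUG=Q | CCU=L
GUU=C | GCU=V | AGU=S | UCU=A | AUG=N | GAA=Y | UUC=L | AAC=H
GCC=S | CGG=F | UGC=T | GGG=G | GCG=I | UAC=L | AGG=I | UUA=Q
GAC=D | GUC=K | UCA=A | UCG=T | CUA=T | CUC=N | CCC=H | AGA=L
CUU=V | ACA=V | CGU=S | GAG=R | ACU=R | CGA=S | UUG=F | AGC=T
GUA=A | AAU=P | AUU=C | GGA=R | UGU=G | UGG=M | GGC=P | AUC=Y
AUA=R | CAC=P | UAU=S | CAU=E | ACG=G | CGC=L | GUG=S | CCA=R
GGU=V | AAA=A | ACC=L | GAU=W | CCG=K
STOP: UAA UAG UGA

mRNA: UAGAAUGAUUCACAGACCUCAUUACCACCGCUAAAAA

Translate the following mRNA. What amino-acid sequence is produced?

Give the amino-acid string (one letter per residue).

Answer: NCPLLELPL

Derivation:
start AUG at pos 4
pos 4: AUG -> N; peptide=N
pos 7: AUU -> C; peptide=NC
pos 10: CAC -> P; peptide=NCP
pos 13: AGA -> L; peptide=NCPL
pos 16: CCU -> L; peptide=NCPLL
pos 19: CAU -> E; peptide=NCPLLE
pos 22: UAC -> L; peptide=NCPLLEL
pos 25: CAC -> P; peptide=NCPLLELP
pos 28: CGC -> L; peptide=NCPLLELPL
pos 31: UAA -> STOP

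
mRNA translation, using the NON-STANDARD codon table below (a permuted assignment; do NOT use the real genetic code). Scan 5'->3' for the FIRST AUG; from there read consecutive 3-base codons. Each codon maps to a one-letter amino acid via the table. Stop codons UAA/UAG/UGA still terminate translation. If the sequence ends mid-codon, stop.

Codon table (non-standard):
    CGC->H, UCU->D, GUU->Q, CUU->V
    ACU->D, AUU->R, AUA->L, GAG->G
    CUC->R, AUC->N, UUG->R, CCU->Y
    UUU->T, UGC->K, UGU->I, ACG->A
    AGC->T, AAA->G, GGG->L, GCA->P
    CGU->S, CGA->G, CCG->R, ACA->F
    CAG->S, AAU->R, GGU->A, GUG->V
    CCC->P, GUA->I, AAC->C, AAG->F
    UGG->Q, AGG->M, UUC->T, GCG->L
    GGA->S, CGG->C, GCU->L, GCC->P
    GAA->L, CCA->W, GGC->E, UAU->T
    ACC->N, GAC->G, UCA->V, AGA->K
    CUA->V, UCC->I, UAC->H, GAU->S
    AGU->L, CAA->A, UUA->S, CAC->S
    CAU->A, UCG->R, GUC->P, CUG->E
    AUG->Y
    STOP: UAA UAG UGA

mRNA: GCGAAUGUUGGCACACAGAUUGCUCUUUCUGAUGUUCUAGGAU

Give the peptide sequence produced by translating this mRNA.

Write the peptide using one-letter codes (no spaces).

start AUG at pos 4
pos 4: AUG -> Y; peptide=Y
pos 7: UUG -> R; peptide=YR
pos 10: GCA -> P; peptide=YRP
pos 13: CAC -> S; peptide=YRPS
pos 16: AGA -> K; peptide=YRPSK
pos 19: UUG -> R; peptide=YRPSKR
pos 22: CUC -> R; peptide=YRPSKRR
pos 25: UUU -> T; peptide=YRPSKRRT
pos 28: CUG -> E; peptide=YRPSKRRTE
pos 31: AUG -> Y; peptide=YRPSKRRTEY
pos 34: UUC -> T; peptide=YRPSKRRTEYT
pos 37: UAG -> STOP

Answer: YRPSKRRTEYT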